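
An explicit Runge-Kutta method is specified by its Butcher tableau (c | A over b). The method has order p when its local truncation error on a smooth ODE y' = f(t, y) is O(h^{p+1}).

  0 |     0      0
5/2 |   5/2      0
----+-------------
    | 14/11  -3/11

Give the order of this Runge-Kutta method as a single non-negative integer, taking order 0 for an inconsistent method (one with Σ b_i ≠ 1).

1

b = (14/11, -3/11)
c = (0, 5/2)
Σ b_i: 14/11·1 + (-3/11)·1 = 1 ✓
b·c: (-3/11)·5/2 = -15/22 ≠ 1/2 ⇒ order 1.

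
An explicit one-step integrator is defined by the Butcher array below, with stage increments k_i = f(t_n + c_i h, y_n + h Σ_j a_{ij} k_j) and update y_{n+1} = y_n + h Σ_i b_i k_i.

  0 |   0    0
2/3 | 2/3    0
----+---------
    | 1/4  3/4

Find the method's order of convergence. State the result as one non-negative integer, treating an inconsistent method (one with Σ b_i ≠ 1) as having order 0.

b = (1/4, 3/4)
c = (0, 2/3)
Σ b_i: 1/4·1 + 3/4·1 = 1 ✓
b·c: 3/4·2/3 = 1/2 ✓; 2 stages ⇒ order 2.

2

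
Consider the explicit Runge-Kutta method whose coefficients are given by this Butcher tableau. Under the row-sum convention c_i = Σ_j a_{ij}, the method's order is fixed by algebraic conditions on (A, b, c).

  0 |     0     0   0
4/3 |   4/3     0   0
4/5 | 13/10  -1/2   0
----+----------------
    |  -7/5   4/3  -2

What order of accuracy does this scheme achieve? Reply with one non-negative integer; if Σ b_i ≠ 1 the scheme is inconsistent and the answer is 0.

0

b = (-7/5, 4/3, -2)
c = (0, 4/3, 4/5)
Ac = (0, 0, -2/3)
Σ b_i: (-7/5)·1 + 4/3·1 + (-2)·1 = -31/15 ≠ 1 ⇒ order 0.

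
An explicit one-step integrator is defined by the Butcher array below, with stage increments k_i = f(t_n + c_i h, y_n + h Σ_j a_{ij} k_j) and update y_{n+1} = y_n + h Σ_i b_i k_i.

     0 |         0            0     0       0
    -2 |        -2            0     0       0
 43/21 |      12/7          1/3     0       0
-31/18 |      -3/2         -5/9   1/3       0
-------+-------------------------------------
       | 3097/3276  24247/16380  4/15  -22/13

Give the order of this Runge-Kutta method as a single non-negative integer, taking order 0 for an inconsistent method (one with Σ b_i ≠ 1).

2

b = (3097/3276, 24247/16380, 4/15, -22/13)
c = (0, -2, 43/21, -31/18)
Ac = (0, 0, -2/3, 113/63)
Σ b_i: 3097/3276·1 + 24247/16380·1 + 4/15·1 + (-22/13)·1 = 1 ✓
b·c: 24247/16380·(-2) + 4/15·43/21 + (-22/13)·(-31/18) = 1/2 ✓
b·c²: 24247/16380·4 + 4/15·1849/441 + (-22/13)·961/324 = 208423/103194 ≠ 1/3 ⇒ order 2.
b·Ac: 4/15·(-2/3) + (-22/13)·113/63 = -1462/455 ≠ 1/6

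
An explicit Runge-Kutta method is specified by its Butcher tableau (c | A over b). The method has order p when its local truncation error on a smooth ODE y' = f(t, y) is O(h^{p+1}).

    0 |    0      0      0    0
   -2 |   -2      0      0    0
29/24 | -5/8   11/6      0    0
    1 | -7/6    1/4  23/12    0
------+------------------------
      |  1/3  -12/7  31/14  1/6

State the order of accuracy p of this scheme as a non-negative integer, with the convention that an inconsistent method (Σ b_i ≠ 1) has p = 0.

b = (1/3, -12/7, 31/14, 1/6)
c = (0, -2, 29/24, 1)
Ac = (0, 0, -11/3, 523/288)
Σ b_i: 1/3·1 + (-12/7)·1 + 31/14·1 + 1/6·1 = 1 ✓
b·c: (-12/7)·(-2) + 31/14·29/24 + 1/6·1 = 301/48 ≠ 1/2 ⇒ order 1.

1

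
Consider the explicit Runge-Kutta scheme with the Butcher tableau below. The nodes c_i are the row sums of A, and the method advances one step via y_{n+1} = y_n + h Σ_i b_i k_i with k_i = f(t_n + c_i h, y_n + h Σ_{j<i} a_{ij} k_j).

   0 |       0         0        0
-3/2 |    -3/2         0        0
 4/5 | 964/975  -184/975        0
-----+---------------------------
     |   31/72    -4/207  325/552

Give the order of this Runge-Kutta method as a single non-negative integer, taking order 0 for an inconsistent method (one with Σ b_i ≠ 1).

b = (31/72, -4/207, 325/552)
c = (0, -3/2, 4/5)
Ac = (0, 0, 92/325)
Σ b_i: 31/72·1 + (-4/207)·1 + 325/552·1 = 1 ✓
b·c: (-4/207)·(-3/2) + 325/552·4/5 = 1/2 ✓
b·c²: (-4/207)·9/4 + 325/552·16/25 = 1/3 ✓
b·Ac: 325/552·92/325 = 1/6 ✓; 3 stages ⇒ order 3.

3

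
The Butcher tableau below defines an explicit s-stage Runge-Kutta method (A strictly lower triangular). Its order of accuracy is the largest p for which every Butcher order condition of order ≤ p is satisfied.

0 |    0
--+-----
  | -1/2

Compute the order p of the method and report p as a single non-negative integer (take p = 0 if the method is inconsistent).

b = (-1/2)
c = (0)
Σ b_i: (-1/2)·1 = -1/2 ≠ 1 ⇒ order 0.

0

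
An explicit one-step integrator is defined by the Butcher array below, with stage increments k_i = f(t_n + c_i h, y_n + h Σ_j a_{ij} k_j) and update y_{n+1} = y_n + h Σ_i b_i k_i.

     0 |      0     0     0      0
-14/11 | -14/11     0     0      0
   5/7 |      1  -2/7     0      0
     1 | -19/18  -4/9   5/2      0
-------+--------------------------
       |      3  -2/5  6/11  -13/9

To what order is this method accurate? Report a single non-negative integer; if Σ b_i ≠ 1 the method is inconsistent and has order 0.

0

b = (3, -2/5, 6/11, -13/9)
c = (0, -14/11, 5/7, 1)
Ac = (0, 0, 4/11, 3259/1386)
Σ b_i: 3·1 + (-2/5)·1 + 6/11·1 + (-13/9)·1 = 842/495 ≠ 1 ⇒ order 0.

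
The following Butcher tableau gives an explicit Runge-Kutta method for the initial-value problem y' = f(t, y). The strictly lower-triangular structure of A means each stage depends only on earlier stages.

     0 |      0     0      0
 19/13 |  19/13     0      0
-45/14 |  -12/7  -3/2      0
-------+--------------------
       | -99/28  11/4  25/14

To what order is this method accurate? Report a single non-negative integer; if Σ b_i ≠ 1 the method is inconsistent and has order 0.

b = (-99/28, 11/4, 25/14)
c = (0, 19/13, -45/14)
Ac = (0, 0, -57/26)
Σ b_i: (-99/28)·1 + 11/4·1 + 25/14·1 = 1 ✓
b·c: 11/4·19/13 + 25/14·(-45/14) = -1096/637 ≠ 1/2 ⇒ order 1.

1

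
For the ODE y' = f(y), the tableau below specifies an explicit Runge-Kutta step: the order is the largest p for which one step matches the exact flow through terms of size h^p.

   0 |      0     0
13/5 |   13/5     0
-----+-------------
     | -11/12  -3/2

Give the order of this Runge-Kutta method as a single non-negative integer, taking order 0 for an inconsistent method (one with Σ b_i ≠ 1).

b = (-11/12, -3/2)
c = (0, 13/5)
Σ b_i: (-11/12)·1 + (-3/2)·1 = -29/12 ≠ 1 ⇒ order 0.

0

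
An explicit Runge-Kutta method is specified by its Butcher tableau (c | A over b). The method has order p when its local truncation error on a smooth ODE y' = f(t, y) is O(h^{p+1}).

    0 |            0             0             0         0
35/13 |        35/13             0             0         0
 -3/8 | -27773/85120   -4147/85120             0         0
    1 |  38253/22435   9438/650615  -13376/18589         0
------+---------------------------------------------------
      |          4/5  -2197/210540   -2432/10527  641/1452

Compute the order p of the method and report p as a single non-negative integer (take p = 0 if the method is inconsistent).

b = (4/5, -2197/210540, -2432/10527, 641/1452)
c = (0, 35/13, -3/8, 1)
Ac = (0, 0, -319/2432, 198/641)
Σ b_i: 4/5·1 + (-2197/210540)·1 + (-2432/10527)·1 + 641/1452·1 = 1 ✓
b·c: (-2197/210540)·35/13 + (-2432/10527)·(-3/8) + 641/1452·1 = 1/2 ✓
b·c²: (-2197/210540)·1225/169 + (-2432/10527)·9/64 + 641/1452·1 = 1/3 ✓
b·Ac: (-2432/10527)·(-319/2432) + 641/1452·198/641 = 1/6 ✓
b·c³: (-2197/210540)·42875/2197 + (-2432/10527)·(-27/512) + 641/1452·1 = 1/4 ✓
b·(c∘Ac): (-2432/10527)·957/19456 + 641/1452·198/641 = 1/8 ✓
b·Ac²: (-2432/10527)·(-11165/31616) + 641/1452·33/8333 = 1/12 ✓
b·A²c: 641/1452·121/1282 = 1/24 ✓; 4 stages ⇒ order 4.

4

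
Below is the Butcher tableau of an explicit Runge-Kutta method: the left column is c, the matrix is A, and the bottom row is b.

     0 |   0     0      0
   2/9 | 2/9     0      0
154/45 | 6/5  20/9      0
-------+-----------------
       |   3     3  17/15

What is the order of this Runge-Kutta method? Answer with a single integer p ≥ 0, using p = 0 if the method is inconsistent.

b = (3, 3, 17/15)
c = (0, 2/9, 154/45)
Ac = (0, 0, 40/81)
Σ b_i: 3·1 + 3·1 + 17/15·1 = 107/15 ≠ 1 ⇒ order 0.

0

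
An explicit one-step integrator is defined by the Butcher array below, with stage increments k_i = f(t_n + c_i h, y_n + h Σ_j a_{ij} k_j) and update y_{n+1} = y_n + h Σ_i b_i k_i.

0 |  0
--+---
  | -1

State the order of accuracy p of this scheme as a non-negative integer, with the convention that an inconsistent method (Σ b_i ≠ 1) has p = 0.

0

b = (-1)
c = (0)
Σ b_i: (-1)·1 = -1 ≠ 1 ⇒ order 0.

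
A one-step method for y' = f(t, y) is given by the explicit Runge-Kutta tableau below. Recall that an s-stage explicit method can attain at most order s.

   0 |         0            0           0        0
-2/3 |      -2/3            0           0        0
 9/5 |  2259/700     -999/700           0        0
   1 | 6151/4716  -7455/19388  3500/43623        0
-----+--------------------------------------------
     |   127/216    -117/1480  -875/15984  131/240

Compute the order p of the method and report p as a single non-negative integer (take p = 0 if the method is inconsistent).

b = (127/216, -117/1480, -875/15984, 131/240)
c = (0, -2/3, 9/5, 1)
Ac = (0, 0, 333/350, 105/262)
Σ b_i: 127/216·1 + (-117/1480)·1 + (-875/15984)·1 + 131/240·1 = 1 ✓
b·c: (-117/1480)·(-2/3) + (-875/15984)·9/5 + 131/240·1 = 1/2 ✓
b·c²: (-117/1480)·4/9 + (-875/15984)·81/25 + 131/240·1 = 1/3 ✓
b·Ac: (-875/15984)·333/350 + 131/240·105/262 = 1/6 ✓
b·c³: (-117/1480)·(-8/27) + (-875/15984)·729/125 + 131/240·1 = 1/4 ✓
b·(c∘Ac): (-875/15984)·2997/1750 + 131/240·105/262 = 1/8 ✓
b·Ac²: (-875/15984)·(-111/175) + 131/240·35/393 = 1/12 ✓
b·A²c: 131/240·10/131 = 1/24 ✓; 4 stages ⇒ order 4.

4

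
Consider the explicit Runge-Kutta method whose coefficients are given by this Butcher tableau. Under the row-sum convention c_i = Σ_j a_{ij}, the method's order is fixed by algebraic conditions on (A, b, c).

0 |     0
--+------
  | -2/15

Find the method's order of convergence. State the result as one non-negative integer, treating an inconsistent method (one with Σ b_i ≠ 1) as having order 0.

b = (-2/15)
c = (0)
Σ b_i: (-2/15)·1 = -2/15 ≠ 1 ⇒ order 0.

0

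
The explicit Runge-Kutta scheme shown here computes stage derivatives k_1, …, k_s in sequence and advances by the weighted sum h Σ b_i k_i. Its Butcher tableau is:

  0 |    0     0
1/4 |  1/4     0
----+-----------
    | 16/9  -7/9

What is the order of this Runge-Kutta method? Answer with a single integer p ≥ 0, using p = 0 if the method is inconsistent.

1

b = (16/9, -7/9)
c = (0, 1/4)
Σ b_i: 16/9·1 + (-7/9)·1 = 1 ✓
b·c: (-7/9)·1/4 = -7/36 ≠ 1/2 ⇒ order 1.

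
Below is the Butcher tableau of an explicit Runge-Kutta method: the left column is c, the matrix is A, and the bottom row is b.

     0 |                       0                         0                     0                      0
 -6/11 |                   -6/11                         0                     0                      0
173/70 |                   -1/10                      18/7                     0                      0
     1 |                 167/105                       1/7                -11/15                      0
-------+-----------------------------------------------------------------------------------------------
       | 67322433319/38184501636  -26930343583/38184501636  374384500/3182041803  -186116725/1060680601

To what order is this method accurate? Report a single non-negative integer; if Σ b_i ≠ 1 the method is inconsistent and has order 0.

b = (67322433319/38184501636, -26930343583/38184501636, 374384500/3182041803, -186116725/1060680601)
c = (0, -6/11, 173/70, 1)
Ac = (0, 0, -108/77, -3119/1650)
Σ b_i: 67322433319/38184501636·1 + (-26930343583/38184501636)·1 + 374384500/3182041803·1 + (-186116725/1060680601)·1 = 1 ✓
b·c: (-26930343583/38184501636)·(-6/11) + 374384500/3182041803·173/70 + (-186116725/1060680601)·1 = 1/2 ✓
b·c²: (-26930343583/38184501636)·36/121 + 374384500/3182041803·29929/4900 + (-186116725/1060680601)·1 = 1/3 ✓
b·Ac: 374384500/3182041803·(-108/77) + (-186116725/1060680601)·(-3119/1650) = 1/6 ✓
b·c³: (-26930343583/38184501636)·(-216/1331) + 374384500/3182041803·5177717/343000 + (-186116725/1060680601)·1 = 120061148099/70004919666 ≠ 1/4 ⇒ order 3.
b·(c∘Ac): 374384500/3182041803·(-9342/2695) + (-186116725/1060680601)·(-3119/1650) = -5331097789/70004919666 ≠ 1/8
b·Ac²: 374384500/3182041803·648/847 + (-186116725/1060680601)·(-39457499/8893500) = 29792016496621/34302410636340 ≠ 1/12
b·A²c: (-186116725/1060680601)·36/35 = -1340040420/7424764207 ≠ 1/24

3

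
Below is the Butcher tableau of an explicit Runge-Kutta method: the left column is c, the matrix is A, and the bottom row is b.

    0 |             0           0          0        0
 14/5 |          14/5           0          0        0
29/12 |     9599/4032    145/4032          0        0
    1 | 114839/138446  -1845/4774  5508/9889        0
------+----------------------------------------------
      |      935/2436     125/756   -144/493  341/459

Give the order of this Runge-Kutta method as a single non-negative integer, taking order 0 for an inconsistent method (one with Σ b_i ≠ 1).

4

b = (935/2436, 125/756, -144/493, 341/459)
c = (0, 14/5, 29/12, 1)
Ac = (0, 0, 29/288, 90/341)
Σ b_i: 935/2436·1 + 125/756·1 + (-144/493)·1 + 341/459·1 = 1 ✓
b·c: 125/756·14/5 + (-144/493)·29/12 + 341/459·1 = 1/2 ✓
b·c²: 125/756·196/25 + (-144/493)·841/144 + 341/459·1 = 1/3 ✓
b·Ac: (-144/493)·29/288 + 341/459·90/341 = 1/6 ✓
b·c³: 125/756·2744/125 + (-144/493)·24389/1728 + 341/459·1 = 1/4 ✓
b·(c∘Ac): (-144/493)·841/3456 + 341/459·90/341 = 1/8 ✓
b·Ac²: (-144/493)·203/720 + 341/459·1521/6820 = 1/12 ✓
b·A²c: 341/459·153/2728 = 1/24 ✓; 4 stages ⇒ order 4.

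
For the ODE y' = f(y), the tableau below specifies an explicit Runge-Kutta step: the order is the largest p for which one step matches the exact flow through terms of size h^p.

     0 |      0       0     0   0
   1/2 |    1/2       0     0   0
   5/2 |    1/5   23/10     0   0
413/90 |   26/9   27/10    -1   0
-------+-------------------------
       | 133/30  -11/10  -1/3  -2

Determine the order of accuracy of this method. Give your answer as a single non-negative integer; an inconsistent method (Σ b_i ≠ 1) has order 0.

b = (133/30, -11/10, -1/3, -2)
c = (0, 1/2, 5/2, 413/90)
Ac = (0, 0, 23/20, -23/20)
Σ b_i: 133/30·1 + (-11/10)·1 + (-1/3)·1 + (-2)·1 = 1 ✓
b·c: (-11/10)·1/2 + (-1/3)·5/2 + (-2)·413/90 = -1901/180 ≠ 1/2 ⇒ order 1.

1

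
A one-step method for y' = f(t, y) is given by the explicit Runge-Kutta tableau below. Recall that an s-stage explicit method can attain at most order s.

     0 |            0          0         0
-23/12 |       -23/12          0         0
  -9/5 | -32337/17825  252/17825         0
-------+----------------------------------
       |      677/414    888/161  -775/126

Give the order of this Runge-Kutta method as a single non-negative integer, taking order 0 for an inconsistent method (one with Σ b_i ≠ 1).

b = (677/414, 888/161, -775/126)
c = (0, -23/12, -9/5)
Ac = (0, 0, -21/775)
Σ b_i: 677/414·1 + 888/161·1 + (-775/126)·1 = 1 ✓
b·c: 888/161·(-23/12) + (-775/126)·(-9/5) = 1/2 ✓
b·c²: 888/161·529/144 + (-775/126)·81/25 = 1/3 ✓
b·Ac: (-775/126)·(-21/775) = 1/6 ✓; 3 stages ⇒ order 3.

3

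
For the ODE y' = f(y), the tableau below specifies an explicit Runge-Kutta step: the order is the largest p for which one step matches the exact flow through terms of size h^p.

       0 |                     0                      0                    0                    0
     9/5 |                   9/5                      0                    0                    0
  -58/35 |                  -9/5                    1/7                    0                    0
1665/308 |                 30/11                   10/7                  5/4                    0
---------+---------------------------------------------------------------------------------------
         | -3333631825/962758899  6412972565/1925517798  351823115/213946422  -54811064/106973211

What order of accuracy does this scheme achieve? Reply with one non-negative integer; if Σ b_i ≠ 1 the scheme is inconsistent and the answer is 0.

b = (-3333631825/962758899, 6412972565/1925517798, 351823115/213946422, -54811064/106973211)
c = (0, 9/5, -58/35, 1665/308)
Ac = (0, 0, 9/35, 1/2)
Σ b_i: (-3333631825/962758899)·1 + 6412972565/1925517798·1 + 351823115/213946422·1 + (-54811064/106973211)·1 = 1 ✓
b·c: 6412972565/1925517798·9/5 + 351823115/213946422·(-58/35) + (-54811064/106973211)·1665/308 = 1/2 ✓
b·c²: 6412972565/1925517798·81/25 + 351823115/213946422·3364/1225 + (-54811064/106973211)·2772225/94864 = 1/3 ✓
b·Ac: 351823115/213946422·9/35 + (-54811064/106973211)·1/2 = 1/6 ✓
b·c³: 6412972565/1925517798·729/125 + 351823115/213946422·(-195112/42875) + (-54811064/106973211)·4615754625/29218112 = -795730263982949/11531712145800 ≠ 1/4 ⇒ order 3.
b·(c∘Ac): 351823115/213946422·(-522/1225) + (-54811064/106973211)·1665/616 = -2602948818/1248020795 ≠ 1/8
b·Ac²: 351823115/213946422·81/175 + (-54811064/106973211)·395/49 = -25229565937/7488124770 ≠ 1/12
b·A²c: (-54811064/106973211)·9/28 = -5872614/35657737 ≠ 1/24

3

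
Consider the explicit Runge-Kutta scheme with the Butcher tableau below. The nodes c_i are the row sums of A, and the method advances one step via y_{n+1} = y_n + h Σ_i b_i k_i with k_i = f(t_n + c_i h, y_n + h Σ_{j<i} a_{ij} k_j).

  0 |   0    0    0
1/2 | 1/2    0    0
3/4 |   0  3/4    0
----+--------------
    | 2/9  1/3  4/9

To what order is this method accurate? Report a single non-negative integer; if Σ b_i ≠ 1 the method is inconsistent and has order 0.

3

b = (2/9, 1/3, 4/9)
c = (0, 1/2, 3/4)
Ac = (0, 0, 3/8)
Σ b_i: 2/9·1 + 1/3·1 + 4/9·1 = 1 ✓
b·c: 1/3·1/2 + 4/9·3/4 = 1/2 ✓
b·c²: 1/3·1/4 + 4/9·9/16 = 1/3 ✓
b·Ac: 4/9·3/8 = 1/6 ✓; 3 stages ⇒ order 3.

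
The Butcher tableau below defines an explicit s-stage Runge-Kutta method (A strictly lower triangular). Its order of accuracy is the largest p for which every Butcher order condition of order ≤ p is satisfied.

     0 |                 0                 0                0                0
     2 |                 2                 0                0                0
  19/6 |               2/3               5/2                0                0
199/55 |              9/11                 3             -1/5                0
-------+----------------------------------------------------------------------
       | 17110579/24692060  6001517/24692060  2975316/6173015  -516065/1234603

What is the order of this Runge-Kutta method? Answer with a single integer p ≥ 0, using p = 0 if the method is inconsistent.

3

b = (17110579/24692060, 6001517/24692060, 2975316/6173015, -516065/1234603)
c = (0, 2, 19/6, 199/55)
Ac = (0, 0, 5, 161/30)
Σ b_i: 17110579/24692060·1 + 6001517/24692060·1 + 2975316/6173015·1 + (-516065/1234603)·1 = 1 ✓
b·c: 6001517/24692060·2 + 2975316/6173015·19/6 + (-516065/1234603)·199/55 = 1/2 ✓
b·c²: 6001517/24692060·4 + 2975316/6173015·361/36 + (-516065/1234603)·39601/3025 = 1/3 ✓
b·Ac: 2975316/6173015·5 + (-516065/1234603)·161/30 = 1/6 ✓
b·c³: 6001517/24692060·8 + 2975316/6173015·6859/216 + (-516065/1234603)·7880599/166375 = -15580456351/6111284850 ≠ 1/4 ⇒ order 3.
b·(c∘Ac): 2975316/6173015·95/6 + (-516065/1234603)·32039/1650 = -17966917/37038090 ≠ 1/8
b·Ac²: 2975316/6173015·10 + (-516065/1234603)·1799/180 = 28542565/44445708 ≠ 1/12
b·A²c: (-516065/1234603)·(-1) = 516065/1234603 ≠ 1/24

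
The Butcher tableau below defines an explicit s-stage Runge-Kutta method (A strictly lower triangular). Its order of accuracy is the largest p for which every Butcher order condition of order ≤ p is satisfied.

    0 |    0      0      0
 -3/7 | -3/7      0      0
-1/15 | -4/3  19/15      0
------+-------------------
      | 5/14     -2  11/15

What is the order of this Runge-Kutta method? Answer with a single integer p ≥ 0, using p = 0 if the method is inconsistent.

0

b = (5/14, -2, 11/15)
c = (0, -3/7, -1/15)
Ac = (0, 0, -19/35)
Σ b_i: 5/14·1 + (-2)·1 + 11/15·1 = -191/210 ≠ 1 ⇒ order 0.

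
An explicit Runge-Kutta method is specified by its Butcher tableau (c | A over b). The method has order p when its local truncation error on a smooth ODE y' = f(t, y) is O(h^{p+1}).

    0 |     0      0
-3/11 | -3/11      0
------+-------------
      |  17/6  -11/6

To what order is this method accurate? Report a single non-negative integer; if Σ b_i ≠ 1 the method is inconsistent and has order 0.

b = (17/6, -11/6)
c = (0, -3/11)
Σ b_i: 17/6·1 + (-11/6)·1 = 1 ✓
b·c: (-11/6)·(-3/11) = 1/2 ✓; 2 stages ⇒ order 2.

2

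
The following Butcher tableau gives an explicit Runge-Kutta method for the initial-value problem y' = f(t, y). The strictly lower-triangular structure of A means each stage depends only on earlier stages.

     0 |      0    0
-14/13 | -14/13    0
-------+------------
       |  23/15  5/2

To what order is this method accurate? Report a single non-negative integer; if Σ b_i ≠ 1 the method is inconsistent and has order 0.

b = (23/15, 5/2)
c = (0, -14/13)
Σ b_i: 23/15·1 + 5/2·1 = 121/30 ≠ 1 ⇒ order 0.

0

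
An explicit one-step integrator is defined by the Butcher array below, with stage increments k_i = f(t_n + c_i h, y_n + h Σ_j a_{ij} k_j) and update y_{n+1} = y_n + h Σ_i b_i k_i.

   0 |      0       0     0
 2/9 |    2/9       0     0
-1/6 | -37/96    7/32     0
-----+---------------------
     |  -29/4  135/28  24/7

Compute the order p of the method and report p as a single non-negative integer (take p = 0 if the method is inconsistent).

3

b = (-29/4, 135/28, 24/7)
c = (0, 2/9, -1/6)
Ac = (0, 0, 7/144)
Σ b_i: (-29/4)·1 + 135/28·1 + 24/7·1 = 1 ✓
b·c: 135/28·2/9 + 24/7·(-1/6) = 1/2 ✓
b·c²: 135/28·4/81 + 24/7·1/36 = 1/3 ✓
b·Ac: 24/7·7/144 = 1/6 ✓; 3 stages ⇒ order 3.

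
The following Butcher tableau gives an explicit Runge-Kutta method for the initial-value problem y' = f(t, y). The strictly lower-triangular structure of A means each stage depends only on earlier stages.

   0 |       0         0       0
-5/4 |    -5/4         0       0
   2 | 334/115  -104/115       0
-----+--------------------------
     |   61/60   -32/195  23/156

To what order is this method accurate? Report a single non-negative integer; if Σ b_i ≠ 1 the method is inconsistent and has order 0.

b = (61/60, -32/195, 23/156)
c = (0, -5/4, 2)
Ac = (0, 0, 26/23)
Σ b_i: 61/60·1 + (-32/195)·1 + 23/156·1 = 1 ✓
b·c: (-32/195)·(-5/4) + 23/156·2 = 1/2 ✓
b·c²: (-32/195)·25/16 + 23/156·4 = 1/3 ✓
b·Ac: 23/156·26/23 = 1/6 ✓; 3 stages ⇒ order 3.

3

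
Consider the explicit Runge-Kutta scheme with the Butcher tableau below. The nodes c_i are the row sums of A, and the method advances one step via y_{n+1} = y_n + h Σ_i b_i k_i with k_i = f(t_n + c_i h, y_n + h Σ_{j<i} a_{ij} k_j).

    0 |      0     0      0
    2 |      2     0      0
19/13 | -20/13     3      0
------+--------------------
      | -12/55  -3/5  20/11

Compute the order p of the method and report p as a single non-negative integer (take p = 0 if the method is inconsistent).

1

b = (-12/55, -3/5, 20/11)
c = (0, 2, 19/13)
Ac = (0, 0, 6)
Σ b_i: (-12/55)·1 + (-3/5)·1 + 20/11·1 = 1 ✓
b·c: (-3/5)·2 + 20/11·19/13 = 1042/715 ≠ 1/2 ⇒ order 1.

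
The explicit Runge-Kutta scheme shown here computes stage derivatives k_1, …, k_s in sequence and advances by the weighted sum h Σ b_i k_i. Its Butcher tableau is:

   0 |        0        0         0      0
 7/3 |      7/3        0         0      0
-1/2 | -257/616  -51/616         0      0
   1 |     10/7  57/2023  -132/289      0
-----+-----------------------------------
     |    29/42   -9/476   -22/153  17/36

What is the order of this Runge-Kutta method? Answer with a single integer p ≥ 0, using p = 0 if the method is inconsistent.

4

b = (29/42, -9/476, -22/153, 17/36)
c = (0, 7/3, -1/2, 1)
Ac = (0, 0, -17/88, 5/17)
Σ b_i: 29/42·1 + (-9/476)·1 + (-22/153)·1 + 17/36·1 = 1 ✓
b·c: (-9/476)·7/3 + (-22/153)·(-1/2) + 17/36·1 = 1/2 ✓
b·c²: (-9/476)·49/9 + (-22/153)·1/4 + 17/36·1 = 1/3 ✓
b·Ac: (-22/153)·(-17/88) + 17/36·5/17 = 1/6 ✓
b·c³: (-9/476)·343/27 + (-22/153)·(-1/8) + 17/36·1 = 1/4 ✓
b·(c∘Ac): (-22/153)·17/176 + 17/36·5/17 = 1/8 ✓
b·Ac²: (-22/153)·(-119/264) + 17/36·2/51 = 1/12 ✓
b·A²c: 17/36·3/34 = 1/24 ✓; 4 stages ⇒ order 4.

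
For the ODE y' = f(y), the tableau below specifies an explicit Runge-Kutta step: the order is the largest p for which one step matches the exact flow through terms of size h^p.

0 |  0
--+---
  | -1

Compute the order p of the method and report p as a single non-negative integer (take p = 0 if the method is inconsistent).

b = (-1)
c = (0)
Σ b_i: (-1)·1 = -1 ≠ 1 ⇒ order 0.

0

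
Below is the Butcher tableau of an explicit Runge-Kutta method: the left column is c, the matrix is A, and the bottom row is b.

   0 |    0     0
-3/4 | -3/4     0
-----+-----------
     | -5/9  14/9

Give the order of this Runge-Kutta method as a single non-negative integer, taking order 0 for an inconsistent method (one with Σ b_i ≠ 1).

b = (-5/9, 14/9)
c = (0, -3/4)
Σ b_i: (-5/9)·1 + 14/9·1 = 1 ✓
b·c: 14/9·(-3/4) = -7/6 ≠ 1/2 ⇒ order 1.

1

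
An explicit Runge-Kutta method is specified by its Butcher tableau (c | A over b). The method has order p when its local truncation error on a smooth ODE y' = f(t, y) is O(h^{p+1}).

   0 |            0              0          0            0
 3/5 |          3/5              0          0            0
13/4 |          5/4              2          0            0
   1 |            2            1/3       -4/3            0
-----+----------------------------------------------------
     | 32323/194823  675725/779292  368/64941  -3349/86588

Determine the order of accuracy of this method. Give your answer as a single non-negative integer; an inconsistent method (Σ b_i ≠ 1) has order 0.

b = (32323/194823, 675725/779292, 368/64941, -3349/86588)
c = (0, 3/5, 13/4, 1)
Ac = (0, 0, 6/5, -62/15)
Σ b_i: 32323/194823·1 + 675725/779292·1 + 368/64941·1 + (-3349/86588)·1 = 1 ✓
b·c: 675725/779292·3/5 + 368/64941·13/4 + (-3349/86588)·1 = 1/2 ✓
b·c²: 675725/779292·9/25 + 368/64941·169/16 + (-3349/86588)·1 = 1/3 ✓
b·Ac: 368/64941·6/5 + (-3349/86588)·(-62/15) = 1/6 ✓
b·c³: 675725/779292·27/125 + 368/64941·2197/64 + (-3349/86588)·1 = 445681/1298820 ≠ 1/4 ⇒ order 3.
b·(c∘Ac): 368/64941·39/10 + (-3349/86588)·(-62/15) = 118171/649410 ≠ 1/8
b·Ac²: 368/64941·18/25 + (-3349/86588)·(-4189/300) = 2826989/5195280 ≠ 1/12
b·A²c: (-3349/86588)·(-8/5) = 6698/108235 ≠ 1/24

3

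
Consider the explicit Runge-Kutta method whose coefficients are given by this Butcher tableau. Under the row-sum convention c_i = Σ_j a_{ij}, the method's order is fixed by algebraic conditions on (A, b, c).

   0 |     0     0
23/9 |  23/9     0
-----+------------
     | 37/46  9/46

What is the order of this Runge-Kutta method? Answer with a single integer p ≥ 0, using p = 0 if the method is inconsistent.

2

b = (37/46, 9/46)
c = (0, 23/9)
Σ b_i: 37/46·1 + 9/46·1 = 1 ✓
b·c: 9/46·23/9 = 1/2 ✓; 2 stages ⇒ order 2.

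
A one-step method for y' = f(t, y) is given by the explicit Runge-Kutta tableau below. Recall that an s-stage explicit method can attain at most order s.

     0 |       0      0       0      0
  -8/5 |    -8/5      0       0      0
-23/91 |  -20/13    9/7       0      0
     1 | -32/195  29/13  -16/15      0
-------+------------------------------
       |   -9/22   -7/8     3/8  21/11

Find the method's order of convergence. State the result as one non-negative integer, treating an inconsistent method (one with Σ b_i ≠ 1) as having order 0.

1

b = (-9/22, -7/8, 3/8, 21/11)
c = (0, -8/5, -23/91, 1)
Ac = (0, 0, -72/35, -4504/1365)
Σ b_i: (-9/22)·1 + (-7/8)·1 + 3/8·1 + 21/11·1 = 1 ✓
b·c: (-7/8)·(-8/5) + 3/8·(-23/91) + 21/11·1 = 128701/40040 ≠ 1/2 ⇒ order 1.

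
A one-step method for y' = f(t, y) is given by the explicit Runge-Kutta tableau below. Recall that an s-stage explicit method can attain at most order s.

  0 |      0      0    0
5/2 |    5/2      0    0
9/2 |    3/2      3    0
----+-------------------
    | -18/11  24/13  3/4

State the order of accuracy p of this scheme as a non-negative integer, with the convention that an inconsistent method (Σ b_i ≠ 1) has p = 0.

b = (-18/11, 24/13, 3/4)
c = (0, 5/2, 9/2)
Ac = (0, 0, 15/2)
Σ b_i: (-18/11)·1 + 24/13·1 + 3/4·1 = 549/572 ≠ 1 ⇒ order 0.

0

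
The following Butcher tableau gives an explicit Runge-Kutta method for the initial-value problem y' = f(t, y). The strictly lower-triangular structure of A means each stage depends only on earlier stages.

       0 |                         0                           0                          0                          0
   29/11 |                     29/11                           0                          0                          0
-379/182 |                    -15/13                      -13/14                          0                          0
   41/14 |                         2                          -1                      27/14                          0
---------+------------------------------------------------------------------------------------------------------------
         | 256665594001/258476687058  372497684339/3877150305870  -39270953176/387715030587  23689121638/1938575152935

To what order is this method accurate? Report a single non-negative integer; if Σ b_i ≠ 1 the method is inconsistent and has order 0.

3

b = (256665594001/258476687058, 372497684339/3877150305870, -39270953176/387715030587, 23689121638/1938575152935)
c = (0, 29/11, -379/182, 41/14)
Ac = (0, 0, -377/154, -186455/28028)
Σ b_i: 256665594001/258476687058·1 + 372497684339/3877150305870·1 + (-39270953176/387715030587)·1 + 23689121638/1938575152935·1 = 1 ✓
b·c: 372497684339/3877150305870·29/11 + (-39270953176/387715030587)·(-379/182) + 23689121638/1938575152935·41/14 = 1/2 ✓
b·c²: 372497684339/3877150305870·841/121 + (-39270953176/387715030587)·143641/33124 + 23689121638/1938575152935·1681/196 = 1/3 ✓
b·Ac: (-39270953176/387715030587)·(-377/154) + 23689121638/1938575152935·(-186455/28028) = 1/6 ✓
b·c³: 372497684339/3877150305870·24389/1331 + (-39270953176/387715030587)·(-54439939/6028568) + 23689121638/1938575152935·68921/2744 = 118701898049513/39805409806932 ≠ 1/4 ⇒ order 3.
b·(c∘Ac): (-39270953176/387715030587)·10991/2156 + 23689121638/1938575152935·(-7644655/392392) = -10010043159965/13268469935644 ≠ 1/8
b·Ac²: (-39270953176/387715030587)·(-10933/1694) + 23689121638/1938575152935·79273171/56112056 = 1736043670681549/2587351637450580 ≠ 1/12
b·A²c: 23689121638/1938575152935·(-10179/2156) = -273391801761/4738739262730 ≠ 1/24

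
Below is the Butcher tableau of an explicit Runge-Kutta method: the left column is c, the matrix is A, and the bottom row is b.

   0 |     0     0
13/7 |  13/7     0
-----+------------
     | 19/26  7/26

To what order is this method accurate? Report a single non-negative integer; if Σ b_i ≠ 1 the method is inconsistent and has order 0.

b = (19/26, 7/26)
c = (0, 13/7)
Σ b_i: 19/26·1 + 7/26·1 = 1 ✓
b·c: 7/26·13/7 = 1/2 ✓; 2 stages ⇒ order 2.

2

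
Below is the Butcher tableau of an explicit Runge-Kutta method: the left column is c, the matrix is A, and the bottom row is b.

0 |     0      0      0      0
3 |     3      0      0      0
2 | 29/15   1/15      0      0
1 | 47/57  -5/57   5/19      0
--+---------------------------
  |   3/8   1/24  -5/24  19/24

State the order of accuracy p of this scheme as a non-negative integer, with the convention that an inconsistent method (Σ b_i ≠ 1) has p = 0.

b = (3/8, 1/24, -5/24, 19/24)
c = (0, 3, 2, 1)
Ac = (0, 0, 1/5, 5/19)
Σ b_i: 3/8·1 + 1/24·1 + (-5/24)·1 + 19/24·1 = 1 ✓
b·c: 1/24·3 + (-5/24)·2 + 19/24·1 = 1/2 ✓
b·c²: 1/24·9 + (-5/24)·4 + 19/24·1 = 1/3 ✓
b·Ac: (-5/24)·1/5 + 19/24·5/19 = 1/6 ✓
b·c³: 1/24·27 + (-5/24)·8 + 19/24·1 = 1/4 ✓
b·(c∘Ac): (-5/24)·2/5 + 19/24·5/19 = 1/8 ✓
b·Ac²: (-5/24)·3/5 + 19/24·5/19 = 1/12 ✓
b·A²c: 19/24·1/19 = 1/24 ✓; 4 stages ⇒ order 4.

4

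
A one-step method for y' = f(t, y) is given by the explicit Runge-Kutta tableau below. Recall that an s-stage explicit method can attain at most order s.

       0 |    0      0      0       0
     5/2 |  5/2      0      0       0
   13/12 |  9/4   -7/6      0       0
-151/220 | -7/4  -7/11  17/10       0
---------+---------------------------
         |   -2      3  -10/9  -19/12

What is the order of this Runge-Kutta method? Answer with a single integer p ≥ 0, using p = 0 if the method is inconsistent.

0

b = (-2, 3, -10/9, -19/12)
c = (0, 5/2, 13/12, -151/220)
Ac = (0, 0, -35/12, 331/1320)
Σ b_i: (-2)·1 + 3·1 + (-10/9)·1 + (-19/12)·1 = -61/36 ≠ 1 ⇒ order 0.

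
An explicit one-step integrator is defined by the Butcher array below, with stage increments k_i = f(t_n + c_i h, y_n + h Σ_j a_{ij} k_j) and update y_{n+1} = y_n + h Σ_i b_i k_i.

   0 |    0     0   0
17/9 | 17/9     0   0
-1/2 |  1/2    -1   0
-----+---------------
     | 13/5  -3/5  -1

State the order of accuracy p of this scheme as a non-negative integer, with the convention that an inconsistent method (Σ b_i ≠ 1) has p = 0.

b = (13/5, -3/5, -1)
c = (0, 17/9, -1/2)
Ac = (0, 0, -17/9)
Σ b_i: 13/5·1 + (-3/5)·1 + (-1)·1 = 1 ✓
b·c: (-3/5)·17/9 + (-1)·(-1/2) = -19/30 ≠ 1/2 ⇒ order 1.

1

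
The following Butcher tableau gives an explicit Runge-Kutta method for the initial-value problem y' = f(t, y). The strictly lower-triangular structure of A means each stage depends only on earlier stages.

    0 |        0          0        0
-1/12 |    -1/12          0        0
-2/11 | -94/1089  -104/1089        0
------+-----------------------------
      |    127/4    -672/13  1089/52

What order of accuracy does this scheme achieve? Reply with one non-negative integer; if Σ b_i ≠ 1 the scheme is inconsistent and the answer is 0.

3

b = (127/4, -672/13, 1089/52)
c = (0, -1/12, -2/11)
Ac = (0, 0, 26/3267)
Σ b_i: 127/4·1 + (-672/13)·1 + 1089/52·1 = 1 ✓
b·c: (-672/13)·(-1/12) + 1089/52·(-2/11) = 1/2 ✓
b·c²: (-672/13)·1/144 + 1089/52·4/121 = 1/3 ✓
b·Ac: 1089/52·26/3267 = 1/6 ✓; 3 stages ⇒ order 3.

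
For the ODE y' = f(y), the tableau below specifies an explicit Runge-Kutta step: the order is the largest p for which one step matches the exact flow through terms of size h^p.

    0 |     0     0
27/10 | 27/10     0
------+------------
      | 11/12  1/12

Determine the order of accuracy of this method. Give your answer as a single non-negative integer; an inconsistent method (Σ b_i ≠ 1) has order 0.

b = (11/12, 1/12)
c = (0, 27/10)
Σ b_i: 11/12·1 + 1/12·1 = 1 ✓
b·c: 1/12·27/10 = 9/40 ≠ 1/2 ⇒ order 1.

1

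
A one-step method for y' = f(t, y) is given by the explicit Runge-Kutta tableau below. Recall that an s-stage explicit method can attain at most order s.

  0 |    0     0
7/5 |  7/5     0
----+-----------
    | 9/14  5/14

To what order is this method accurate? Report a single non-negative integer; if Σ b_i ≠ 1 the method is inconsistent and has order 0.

b = (9/14, 5/14)
c = (0, 7/5)
Σ b_i: 9/14·1 + 5/14·1 = 1 ✓
b·c: 5/14·7/5 = 1/2 ✓; 2 stages ⇒ order 2.

2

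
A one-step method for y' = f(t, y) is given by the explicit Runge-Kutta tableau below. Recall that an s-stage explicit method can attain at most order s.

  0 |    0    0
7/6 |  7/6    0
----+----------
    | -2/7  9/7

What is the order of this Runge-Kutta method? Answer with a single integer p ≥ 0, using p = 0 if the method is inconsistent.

b = (-2/7, 9/7)
c = (0, 7/6)
Σ b_i: (-2/7)·1 + 9/7·1 = 1 ✓
b·c: 9/7·7/6 = 3/2 ≠ 1/2 ⇒ order 1.

1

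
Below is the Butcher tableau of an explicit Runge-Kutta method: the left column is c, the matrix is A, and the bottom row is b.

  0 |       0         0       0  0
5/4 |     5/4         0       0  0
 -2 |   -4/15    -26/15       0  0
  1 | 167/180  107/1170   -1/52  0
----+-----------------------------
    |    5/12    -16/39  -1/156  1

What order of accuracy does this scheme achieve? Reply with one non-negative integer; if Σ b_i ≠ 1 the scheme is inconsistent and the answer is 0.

4

b = (5/12, -16/39, -1/156, 1)
c = (0, 5/4, -2, 1)
Ac = (0, 0, -13/6, 11/72)
Σ b_i: 5/12·1 + (-16/39)·1 + (-1/156)·1 + 1·1 = 1 ✓
b·c: (-16/39)·5/4 + (-1/156)·(-2) + 1·1 = 1/2 ✓
b·c²: (-16/39)·25/16 + (-1/156)·4 + 1·1 = 1/3 ✓
b·Ac: (-1/156)·(-13/6) + 1·11/72 = 1/6 ✓
b·c³: (-16/39)·125/64 + (-1/156)·(-8) + 1·1 = 1/4 ✓
b·(c∘Ac): (-1/156)·13/3 + 1·11/72 = 1/8 ✓
b·Ac²: (-1/156)·(-65/24) + 1·19/288 = 1/12 ✓
b·A²c: 1·1/24 = 1/24 ✓; 4 stages ⇒ order 4.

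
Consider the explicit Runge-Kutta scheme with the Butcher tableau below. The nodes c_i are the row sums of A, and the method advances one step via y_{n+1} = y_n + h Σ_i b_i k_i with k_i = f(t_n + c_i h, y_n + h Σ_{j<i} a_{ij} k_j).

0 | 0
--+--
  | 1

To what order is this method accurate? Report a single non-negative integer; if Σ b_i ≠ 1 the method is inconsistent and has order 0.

1

b = (1)
c = (0)
Σ b_i: 1·1 = 1 ✓; 1 stage ⇒ order 1.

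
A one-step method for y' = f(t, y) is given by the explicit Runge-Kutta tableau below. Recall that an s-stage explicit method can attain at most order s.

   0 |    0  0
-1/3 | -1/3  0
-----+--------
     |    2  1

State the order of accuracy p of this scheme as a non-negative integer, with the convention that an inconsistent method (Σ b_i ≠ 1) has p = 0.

0

b = (2, 1)
c = (0, -1/3)
Σ b_i: 2·1 + 1·1 = 3 ≠ 1 ⇒ order 0.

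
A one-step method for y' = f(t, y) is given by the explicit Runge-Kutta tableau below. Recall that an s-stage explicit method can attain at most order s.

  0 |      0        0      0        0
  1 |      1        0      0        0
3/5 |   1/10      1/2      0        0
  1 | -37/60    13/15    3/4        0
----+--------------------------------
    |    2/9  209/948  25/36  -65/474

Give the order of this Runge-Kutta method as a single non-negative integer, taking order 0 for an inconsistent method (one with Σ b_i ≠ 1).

b = (2/9, 209/948, 25/36, -65/474)
c = (0, 1, 3/5, 1)
Ac = (0, 0, 1/2, 79/60)
Σ b_i: 2/9·1 + 209/948·1 + 25/36·1 + (-65/474)·1 = 1 ✓
b·c: 209/948·1 + 25/36·3/5 + (-65/474)·1 = 1/2 ✓
b·c²: 209/948·1 + 25/36·9/25 + (-65/474)·1 = 1/3 ✓
b·Ac: 25/36·1/2 + (-65/474)·79/60 = 1/6 ✓
b·c³: 209/948·1 + 25/36·27/125 + (-65/474)·1 = 7/30 ≠ 1/4 ⇒ order 3.
b·(c∘Ac): 25/36·3/10 + (-65/474)·79/60 = 1/36 ≠ 1/8
b·Ac²: 25/36·1/2 + (-65/474)·341/300 = 907/4740 ≠ 1/12
b·A²c: (-65/474)·3/8 = -65/1264 ≠ 1/24

3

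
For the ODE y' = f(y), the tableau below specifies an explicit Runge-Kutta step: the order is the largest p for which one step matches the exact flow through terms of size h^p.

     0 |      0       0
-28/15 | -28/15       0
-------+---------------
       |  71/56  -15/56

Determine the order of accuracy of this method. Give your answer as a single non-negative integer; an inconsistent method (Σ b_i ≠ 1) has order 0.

b = (71/56, -15/56)
c = (0, -28/15)
Σ b_i: 71/56·1 + (-15/56)·1 = 1 ✓
b·c: (-15/56)·(-28/15) = 1/2 ✓; 2 stages ⇒ order 2.

2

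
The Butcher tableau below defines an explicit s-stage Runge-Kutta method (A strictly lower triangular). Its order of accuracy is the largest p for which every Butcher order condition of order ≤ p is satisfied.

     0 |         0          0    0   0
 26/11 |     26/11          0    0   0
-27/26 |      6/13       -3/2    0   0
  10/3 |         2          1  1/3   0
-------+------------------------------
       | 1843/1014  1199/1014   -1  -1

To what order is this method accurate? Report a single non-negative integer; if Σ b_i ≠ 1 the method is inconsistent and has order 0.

2

b = (1843/1014, 1199/1014, -1, -1)
c = (0, 26/11, -27/26, 10/3)
Ac = (0, 0, -39/11, 577/286)
Σ b_i: 1843/1014·1 + 1199/1014·1 + (-1)·1 + (-1)·1 = 1 ✓
b·c: 1199/1014·26/11 + (-1)·(-27/26) + (-1)·10/3 = 1/2 ✓
b·c²: 1199/1014·676/121 + (-1)·729/676 + (-1)·100/9 = -373667/66924 ≠ 1/3 ⇒ order 2.
b·Ac: (-1)·(-39/11) + (-1)·577/286 = 437/286 ≠ 1/6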